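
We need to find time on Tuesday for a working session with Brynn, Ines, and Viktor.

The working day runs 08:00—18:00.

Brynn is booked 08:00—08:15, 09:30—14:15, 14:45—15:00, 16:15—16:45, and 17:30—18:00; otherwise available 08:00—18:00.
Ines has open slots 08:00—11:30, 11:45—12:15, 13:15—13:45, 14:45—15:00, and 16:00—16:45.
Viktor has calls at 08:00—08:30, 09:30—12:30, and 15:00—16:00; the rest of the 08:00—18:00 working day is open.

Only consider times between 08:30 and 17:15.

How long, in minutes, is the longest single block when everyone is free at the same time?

Brynn free within 08:00–18:00: 08:15–09:30, 14:15–14:45, 15:00–16:15, 16:45–17:30.
Viktor free within 08:00–18:00: 08:30–09:30, 12:30–15:00, 16:00–18:00.
Brynn ∩ Ines: 08:15–09:30, 16:00–16:15.
Brynn ∩ Ines ∩ Viktor: 08:30–09:30, 16:00–16:15.
Restricted to 08:30–17:15: 08:30–09:30, 16:00–16:15.
Common window lengths: 60, 15 min; longest is 60.

60 minutes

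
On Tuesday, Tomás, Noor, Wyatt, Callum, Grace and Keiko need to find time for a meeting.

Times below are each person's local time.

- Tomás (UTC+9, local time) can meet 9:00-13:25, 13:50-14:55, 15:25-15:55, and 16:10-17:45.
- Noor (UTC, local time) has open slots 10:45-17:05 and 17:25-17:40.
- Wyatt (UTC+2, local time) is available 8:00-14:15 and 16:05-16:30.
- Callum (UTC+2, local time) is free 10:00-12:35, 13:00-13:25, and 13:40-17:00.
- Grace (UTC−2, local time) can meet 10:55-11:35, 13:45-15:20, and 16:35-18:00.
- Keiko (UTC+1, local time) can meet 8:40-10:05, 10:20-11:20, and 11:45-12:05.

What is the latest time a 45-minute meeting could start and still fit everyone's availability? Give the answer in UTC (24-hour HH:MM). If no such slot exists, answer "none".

none

Tomás → UTC: 00:00–04:25, 04:50–05:55, 06:25–06:55, 07:10–08:45.
Noor → UTC: 10:45–17:05, 17:25–17:40.
Wyatt → UTC: 06:00–12:15, 14:05–14:30.
Callum → UTC: 08:00–10:35, 11:00–11:25, 11:40–15:00.
Grace → UTC: 12:55–13:35, 15:45–17:20, 18:35–20:00.
Keiko → UTC: 07:40–09:05, 09:20–10:20, 10:45–11:05.
Tomás ∩ Noor: (none).
Tomás ∩ Noor ∩ Wyatt: (none).
Tomás ∩ Noor ∩ Wyatt ∩ Callum: (none).
Tomás ∩ Noor ∩ Wyatt ∩ Callum ∩ Grace: (none).
Tomás ∩ Noor ∩ Wyatt ∩ Callum ∩ Grace ∩ Keiko: (none).
Windows ≥ 45 min: (none).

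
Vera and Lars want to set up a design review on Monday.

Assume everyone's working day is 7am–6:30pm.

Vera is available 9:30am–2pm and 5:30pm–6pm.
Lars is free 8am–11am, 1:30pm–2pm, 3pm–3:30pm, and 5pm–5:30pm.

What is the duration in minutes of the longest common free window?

Vera ∩ Lars: 09:30–11:00, 13:30–14:00.
Common window lengths: 90, 30 min; longest is 90.

90 minutes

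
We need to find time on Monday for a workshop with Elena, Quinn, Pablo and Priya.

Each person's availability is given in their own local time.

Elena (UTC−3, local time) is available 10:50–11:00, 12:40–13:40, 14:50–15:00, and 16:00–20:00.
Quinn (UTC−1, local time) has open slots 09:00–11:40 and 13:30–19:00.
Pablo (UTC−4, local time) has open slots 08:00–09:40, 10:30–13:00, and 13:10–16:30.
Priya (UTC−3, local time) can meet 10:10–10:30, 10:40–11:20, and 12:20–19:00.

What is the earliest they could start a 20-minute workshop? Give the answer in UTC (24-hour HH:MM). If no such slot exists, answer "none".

Elena → UTC: 13:50–14:00, 15:40–16:40, 17:50–18:00, 19:00–23:00.
Quinn → UTC: 10:00–12:40, 14:30–20:00.
Pablo → UTC: 12:00–13:40, 14:30–17:00, 17:10–20:30.
Priya → UTC: 13:10–13:30, 13:40–14:20, 15:20–22:00.
Elena ∩ Quinn: 15:40–16:40, 17:50–18:00, 19:00–20:00.
Elena ∩ Quinn ∩ Pablo: 15:40–16:40, 17:50–18:00, 19:00–20:00.
Elena ∩ Quinn ∩ Pablo ∩ Priya: 15:40–16:40, 17:50–18:00, 19:00–20:00.
Windows ≥ 20 min: 15:40–16:40, 19:00–20:00.
Earliest such window starts at 15:40.

15:40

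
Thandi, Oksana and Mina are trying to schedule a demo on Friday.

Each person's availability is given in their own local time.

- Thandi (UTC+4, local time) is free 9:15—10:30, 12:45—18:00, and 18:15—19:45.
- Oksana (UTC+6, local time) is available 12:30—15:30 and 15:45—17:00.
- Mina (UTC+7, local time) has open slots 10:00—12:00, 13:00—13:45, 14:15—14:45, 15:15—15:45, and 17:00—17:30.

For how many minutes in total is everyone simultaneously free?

30 minutes

Thandi → UTC: 05:15–06:30, 08:45–14:00, 14:15–15:45.
Oksana → UTC: 06:30–09:30, 09:45–11:00.
Mina → UTC: 03:00–05:00, 06:00–06:45, 07:15–07:45, 08:15–08:45, 10:00–10:30.
Thandi ∩ Oksana: 08:45–09:30, 09:45–11:00.
Thandi ∩ Oksana ∩ Mina: 10:00–10:30.
Total common minutes: 30.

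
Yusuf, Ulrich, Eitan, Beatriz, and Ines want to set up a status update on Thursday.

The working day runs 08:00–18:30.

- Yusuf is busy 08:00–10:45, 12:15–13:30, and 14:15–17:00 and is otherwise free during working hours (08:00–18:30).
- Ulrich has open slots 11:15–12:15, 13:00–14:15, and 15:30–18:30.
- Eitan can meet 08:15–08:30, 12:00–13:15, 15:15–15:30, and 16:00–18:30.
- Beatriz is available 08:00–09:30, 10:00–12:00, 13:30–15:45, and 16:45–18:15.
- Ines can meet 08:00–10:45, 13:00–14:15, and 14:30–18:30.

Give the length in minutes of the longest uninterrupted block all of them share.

75 minutes

Yusuf free within 08:00–18:30: 10:45–12:15, 13:30–14:15, 17:00–18:30.
Yusuf ∩ Ulrich: 11:15–12:15, 13:30–14:15, 17:00–18:30.
Yusuf ∩ Ulrich ∩ Eitan: 12:00–12:15, 17:00–18:30.
Yusuf ∩ Ulrich ∩ Eitan ∩ Beatriz: 17:00–18:15.
Yusuf ∩ Ulrich ∩ Eitan ∩ Beatriz ∩ Ines: 17:00–18:15.
Single common window of 75 minutes.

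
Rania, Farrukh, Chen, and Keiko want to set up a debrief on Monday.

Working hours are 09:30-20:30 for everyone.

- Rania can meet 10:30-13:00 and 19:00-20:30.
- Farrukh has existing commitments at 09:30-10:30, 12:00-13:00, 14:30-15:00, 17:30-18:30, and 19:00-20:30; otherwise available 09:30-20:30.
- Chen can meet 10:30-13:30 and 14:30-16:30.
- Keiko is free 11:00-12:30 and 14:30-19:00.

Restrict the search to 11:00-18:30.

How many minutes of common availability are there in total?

60 minutes

Farrukh free within 09:30–20:30: 10:30–12:00, 13:00–14:30, 15:00–17:30, 18:30–19:00.
Rania ∩ Farrukh: 10:30–12:00.
Rania ∩ Farrukh ∩ Chen: 10:30–12:00.
Rania ∩ Farrukh ∩ Chen ∩ Keiko: 11:00–12:00.
Restricted to 11:00–18:30: 11:00–12:00.
Total common minutes: 60.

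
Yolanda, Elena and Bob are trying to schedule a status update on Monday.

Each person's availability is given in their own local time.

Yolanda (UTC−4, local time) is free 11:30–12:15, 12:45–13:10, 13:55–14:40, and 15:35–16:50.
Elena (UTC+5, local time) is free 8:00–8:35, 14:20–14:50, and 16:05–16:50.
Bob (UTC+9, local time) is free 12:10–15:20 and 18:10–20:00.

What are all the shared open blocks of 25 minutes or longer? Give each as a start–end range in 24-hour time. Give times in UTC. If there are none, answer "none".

Yolanda → UTC: 15:30–16:15, 16:45–17:10, 17:55–18:40, 19:35–20:50.
Elena → UTC: 03:00–03:35, 09:20–09:50, 11:05–11:50.
Bob → UTC: 03:10–06:20, 09:10–11:00.
Yolanda ∩ Elena: (none).
Yolanda ∩ Elena ∩ Bob: (none).
Windows ≥ 25 min: (none).

none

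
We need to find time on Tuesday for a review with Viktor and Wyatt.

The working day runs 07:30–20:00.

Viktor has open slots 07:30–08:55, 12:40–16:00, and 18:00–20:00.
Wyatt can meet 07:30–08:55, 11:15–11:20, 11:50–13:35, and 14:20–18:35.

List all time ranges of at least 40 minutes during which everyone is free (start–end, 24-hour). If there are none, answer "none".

Viktor ∩ Wyatt: 07:30–08:55, 12:40–13:35, 14:20–16:00, 18:00–18:35.
Windows ≥ 40 min: 07:30–08:55, 12:40–13:35, 14:20–16:00.

07:30–08:55, 12:40–13:35, 14:20–16:00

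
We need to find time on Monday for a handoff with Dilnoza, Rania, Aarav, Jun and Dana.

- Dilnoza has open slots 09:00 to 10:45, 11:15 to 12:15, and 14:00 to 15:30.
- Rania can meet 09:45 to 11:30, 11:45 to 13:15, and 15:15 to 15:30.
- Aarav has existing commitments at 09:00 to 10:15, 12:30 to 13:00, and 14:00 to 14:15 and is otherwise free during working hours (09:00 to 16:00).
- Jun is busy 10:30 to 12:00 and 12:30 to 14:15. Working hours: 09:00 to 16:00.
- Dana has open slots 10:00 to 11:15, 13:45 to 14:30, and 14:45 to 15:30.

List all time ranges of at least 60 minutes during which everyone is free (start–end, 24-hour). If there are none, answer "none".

none

Aarav free within 09:00–16:00: 10:15–12:30, 13:00–14:00, 14:15–16:00.
Jun free within 09:00–16:00: 09:00–10:30, 12:00–12:30, 14:15–16:00.
Dilnoza ∩ Rania: 09:45–10:45, 11:15–11:30, 11:45–12:15, 15:15–15:30.
Dilnoza ∩ Rania ∩ Aarav: 10:15–10:45, 11:15–11:30, 11:45–12:15, 15:15–15:30.
Dilnoza ∩ Rania ∩ Aarav ∩ Jun: 10:15–10:30, 12:00–12:15, 15:15–15:30.
Dilnoza ∩ Rania ∩ Aarav ∩ Jun ∩ Dana: 10:15–10:30, 15:15–15:30.
Windows ≥ 60 min: (none).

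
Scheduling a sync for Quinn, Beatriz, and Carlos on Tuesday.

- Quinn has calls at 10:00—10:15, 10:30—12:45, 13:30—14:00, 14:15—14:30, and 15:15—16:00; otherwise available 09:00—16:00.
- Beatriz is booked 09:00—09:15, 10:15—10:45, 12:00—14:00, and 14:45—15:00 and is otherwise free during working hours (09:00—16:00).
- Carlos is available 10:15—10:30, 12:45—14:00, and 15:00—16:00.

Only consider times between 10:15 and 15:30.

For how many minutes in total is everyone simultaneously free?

Quinn free within 09:00–16:00: 09:00–10:00, 10:15–10:30, 12:45–13:30, 14:00–14:15, 14:30–15:15.
Beatriz free within 09:00–16:00: 09:15–10:15, 10:45–12:00, 14:00–14:45, 15:00–16:00.
Quinn ∩ Beatriz: 09:15–10:00, 14:00–14:15, 14:30–14:45, 15:00–15:15.
Quinn ∩ Beatriz ∩ Carlos: 15:00–15:15.
Restricted to 10:15–15:30: 15:00–15:15.
Total common minutes: 15.

15 minutes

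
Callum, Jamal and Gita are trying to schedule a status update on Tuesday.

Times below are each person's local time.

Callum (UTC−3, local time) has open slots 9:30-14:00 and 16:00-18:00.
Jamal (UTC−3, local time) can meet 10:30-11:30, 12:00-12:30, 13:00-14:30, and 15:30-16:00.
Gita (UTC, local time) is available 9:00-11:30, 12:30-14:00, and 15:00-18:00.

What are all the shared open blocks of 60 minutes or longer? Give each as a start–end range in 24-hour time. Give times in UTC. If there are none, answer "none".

16:00–17:00

Callum → UTC: 12:30–17:00, 19:00–21:00.
Jamal → UTC: 13:30–14:30, 15:00–15:30, 16:00–17:30, 18:30–19:00.
Gita → UTC: 09:00–11:30, 12:30–14:00, 15:00–18:00.
Callum ∩ Jamal: 13:30–14:30, 15:00–15:30, 16:00–17:00.
Callum ∩ Jamal ∩ Gita: 13:30–14:00, 15:00–15:30, 16:00–17:00.
Windows ≥ 60 min: 16:00–17:00.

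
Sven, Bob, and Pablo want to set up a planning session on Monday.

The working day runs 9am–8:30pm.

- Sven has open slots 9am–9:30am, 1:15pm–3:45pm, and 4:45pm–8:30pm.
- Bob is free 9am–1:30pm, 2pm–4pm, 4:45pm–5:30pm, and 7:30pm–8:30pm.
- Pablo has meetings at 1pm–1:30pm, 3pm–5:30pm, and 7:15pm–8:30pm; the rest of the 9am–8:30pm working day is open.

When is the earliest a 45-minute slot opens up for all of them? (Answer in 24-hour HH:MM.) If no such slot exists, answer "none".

14:00

Pablo free within 09:00–20:30: 09:00–13:00, 13:30–15:00, 17:30–19:15.
Sven ∩ Bob: 09:00–09:30, 13:15–13:30, 14:00–15:45, 16:45–17:30, 19:30–20:30.
Sven ∩ Bob ∩ Pablo: 09:00–09:30, 14:00–15:00.
Windows ≥ 45 min: 14:00–15:00.
Earliest such window starts at 14:00.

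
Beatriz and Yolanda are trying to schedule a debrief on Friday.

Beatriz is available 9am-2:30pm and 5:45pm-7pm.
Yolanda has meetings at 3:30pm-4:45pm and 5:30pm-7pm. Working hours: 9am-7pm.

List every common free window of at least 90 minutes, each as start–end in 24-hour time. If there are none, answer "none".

09:00–14:30

Yolanda free within 09:00–19:00: 09:00–15:30, 16:45–17:30.
Beatriz ∩ Yolanda: 09:00–14:30.
Windows ≥ 90 min: 09:00–14:30.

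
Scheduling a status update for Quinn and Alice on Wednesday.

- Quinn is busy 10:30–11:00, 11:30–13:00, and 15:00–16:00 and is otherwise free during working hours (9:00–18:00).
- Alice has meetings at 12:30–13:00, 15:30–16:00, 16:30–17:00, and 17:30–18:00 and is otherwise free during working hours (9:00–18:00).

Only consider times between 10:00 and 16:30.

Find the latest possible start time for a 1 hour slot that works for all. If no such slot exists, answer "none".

14:00

Quinn free within 09:00–18:00: 09:00–10:30, 11:00–11:30, 13:00–15:00, 16:00–18:00.
Alice free within 09:00–18:00: 09:00–12:30, 13:00–15:30, 16:00–16:30, 17:00–17:30.
Quinn ∩ Alice: 09:00–10:30, 11:00–11:30, 13:00–15:00, 16:00–16:30, 17:00–17:30.
Restricted to 10:00–16:30: 10:00–10:30, 11:00–11:30, 13:00–15:00, 16:00–16:30.
Windows ≥ 60 min: 13:00–15:00.
Latest start in the last window 13:00–15:00 is 15:00 − 60 min = 14:00.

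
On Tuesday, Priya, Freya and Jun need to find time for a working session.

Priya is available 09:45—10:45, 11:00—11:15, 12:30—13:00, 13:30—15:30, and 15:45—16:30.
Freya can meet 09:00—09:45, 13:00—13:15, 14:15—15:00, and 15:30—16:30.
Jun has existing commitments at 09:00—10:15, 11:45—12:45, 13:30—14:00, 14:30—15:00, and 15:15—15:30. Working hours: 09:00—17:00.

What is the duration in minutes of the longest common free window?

45 minutes

Jun free within 09:00–17:00: 10:15–11:45, 12:45–13:30, 14:00–14:30, 15:00–15:15, 15:30–17:00.
Priya ∩ Freya: 14:15–15:00, 15:45–16:30.
Priya ∩ Freya ∩ Jun: 14:15–14:30, 15:45–16:30.
Common window lengths: 15, 45 min; longest is 45.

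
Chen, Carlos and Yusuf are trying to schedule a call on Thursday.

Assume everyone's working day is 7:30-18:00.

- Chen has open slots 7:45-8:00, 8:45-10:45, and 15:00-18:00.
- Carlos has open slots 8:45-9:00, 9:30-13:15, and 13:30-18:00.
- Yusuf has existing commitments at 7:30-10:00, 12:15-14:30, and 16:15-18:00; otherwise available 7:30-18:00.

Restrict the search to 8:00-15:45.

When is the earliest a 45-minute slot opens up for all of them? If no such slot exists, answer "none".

Yusuf free within 07:30–18:00: 10:00–12:15, 14:30–16:15.
Chen ∩ Carlos: 08:45–09:00, 09:30–10:45, 15:00–18:00.
Chen ∩ Carlos ∩ Yusuf: 10:00–10:45, 15:00–16:15.
Restricted to 08:00–15:45: 10:00–10:45, 15:00–15:45.
Windows ≥ 45 min: 10:00–10:45, 15:00–15:45.
Earliest such window starts at 10:00.

10:00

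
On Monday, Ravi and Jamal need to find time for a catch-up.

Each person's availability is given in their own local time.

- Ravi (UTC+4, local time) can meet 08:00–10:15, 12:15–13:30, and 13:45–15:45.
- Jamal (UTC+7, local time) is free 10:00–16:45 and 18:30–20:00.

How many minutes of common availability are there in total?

Ravi → UTC: 04:00–06:15, 08:15–09:30, 09:45–11:45.
Jamal → UTC: 03:00–09:45, 11:30–13:00.
Ravi ∩ Jamal: 04:00–06:15, 08:15–09:30, 11:30–11:45.
Total common minutes: 135 + 75 + 15 = 225.

225 minutes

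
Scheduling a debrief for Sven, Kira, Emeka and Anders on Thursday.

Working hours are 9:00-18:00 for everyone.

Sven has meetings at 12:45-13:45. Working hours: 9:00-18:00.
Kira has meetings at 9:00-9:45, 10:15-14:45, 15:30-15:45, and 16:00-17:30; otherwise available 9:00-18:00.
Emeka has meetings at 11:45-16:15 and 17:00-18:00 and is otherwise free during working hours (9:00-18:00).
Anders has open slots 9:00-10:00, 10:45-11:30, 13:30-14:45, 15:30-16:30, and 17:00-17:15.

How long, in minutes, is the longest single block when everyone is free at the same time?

15 minutes

Sven free within 09:00–18:00: 09:00–12:45, 13:45–18:00.
Kira free within 09:00–18:00: 09:45–10:15, 14:45–15:30, 15:45–16:00, 17:30–18:00.
Emeka free within 09:00–18:00: 09:00–11:45, 16:15–17:00.
Sven ∩ Kira: 09:45–10:15, 14:45–15:30, 15:45–16:00, 17:30–18:00.
Sven ∩ Kira ∩ Emeka: 09:45–10:15.
Sven ∩ Kira ∩ Emeka ∩ Anders: 09:45–10:00.
Single common window of 15 minutes.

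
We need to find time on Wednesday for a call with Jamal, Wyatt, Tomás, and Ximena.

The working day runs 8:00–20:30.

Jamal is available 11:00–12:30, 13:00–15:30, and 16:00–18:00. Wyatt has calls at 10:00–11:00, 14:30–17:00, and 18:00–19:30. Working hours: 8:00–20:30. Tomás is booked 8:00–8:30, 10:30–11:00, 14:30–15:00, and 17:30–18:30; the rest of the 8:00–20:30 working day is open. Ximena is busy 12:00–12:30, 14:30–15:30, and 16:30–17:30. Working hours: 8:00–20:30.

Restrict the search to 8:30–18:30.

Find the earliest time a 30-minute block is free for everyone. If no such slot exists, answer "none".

11:00

Wyatt free within 08:00–20:30: 08:00–10:00, 11:00–14:30, 17:00–18:00, 19:30–20:30.
Tomás free within 08:00–20:30: 08:30–10:30, 11:00–14:30, 15:00–17:30, 18:30–20:30.
Ximena free within 08:00–20:30: 08:00–12:00, 12:30–14:30, 15:30–16:30, 17:30–20:30.
Jamal ∩ Wyatt: 11:00–12:30, 13:00–14:30, 17:00–18:00.
Jamal ∩ Wyatt ∩ Tomás: 11:00–12:30, 13:00–14:30, 17:00–17:30.
Jamal ∩ Wyatt ∩ Tomás ∩ Ximena: 11:00–12:00, 13:00–14:30.
Restricted to 08:30–18:30: 11:00–12:00, 13:00–14:30.
Windows ≥ 30 min: 11:00–12:00, 13:00–14:30.
Earliest such window starts at 11:00.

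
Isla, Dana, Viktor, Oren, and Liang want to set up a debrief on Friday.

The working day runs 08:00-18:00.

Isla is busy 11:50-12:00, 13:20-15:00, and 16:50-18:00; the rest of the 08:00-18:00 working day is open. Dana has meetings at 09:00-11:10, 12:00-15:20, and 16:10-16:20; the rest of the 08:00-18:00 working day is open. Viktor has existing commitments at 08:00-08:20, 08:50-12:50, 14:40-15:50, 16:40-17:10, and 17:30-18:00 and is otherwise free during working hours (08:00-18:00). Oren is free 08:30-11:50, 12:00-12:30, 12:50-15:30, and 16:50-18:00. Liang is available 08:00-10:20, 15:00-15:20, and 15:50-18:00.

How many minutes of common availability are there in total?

20 minutes

Isla free within 08:00–18:00: 08:00–11:50, 12:00–13:20, 15:00–16:50.
Dana free within 08:00–18:00: 08:00–09:00, 11:10–12:00, 15:20–16:10, 16:20–18:00.
Viktor free within 08:00–18:00: 08:20–08:50, 12:50–14:40, 15:50–16:40, 17:10–17:30.
Isla ∩ Dana: 08:00–09:00, 11:10–11:50, 15:20–16:10, 16:20–16:50.
Isla ∩ Dana ∩ Viktor: 08:20–08:50, 15:50–16:10, 16:20–16:40.
Isla ∩ Dana ∩ Viktor ∩ Oren: 08:30–08:50.
Isla ∩ Dana ∩ Viktor ∩ Oren ∩ Liang: 08:30–08:50.
Total common minutes: 20.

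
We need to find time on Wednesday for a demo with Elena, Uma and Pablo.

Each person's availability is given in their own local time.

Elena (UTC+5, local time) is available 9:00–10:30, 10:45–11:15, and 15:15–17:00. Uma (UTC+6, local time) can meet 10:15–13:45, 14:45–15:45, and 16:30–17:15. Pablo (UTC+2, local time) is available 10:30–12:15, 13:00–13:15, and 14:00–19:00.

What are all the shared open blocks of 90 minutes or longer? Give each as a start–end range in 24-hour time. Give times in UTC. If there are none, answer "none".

Elena → UTC: 04:00–05:30, 05:45–06:15, 10:15–12:00.
Uma → UTC: 04:15–07:45, 08:45–09:45, 10:30–11:15.
Pablo → UTC: 08:30–10:15, 11:00–11:15, 12:00–17:00.
Elena ∩ Uma: 04:15–05:30, 05:45–06:15, 10:30–11:15.
Elena ∩ Uma ∩ Pablo: 11:00–11:15.
Windows ≥ 90 min: (none).

none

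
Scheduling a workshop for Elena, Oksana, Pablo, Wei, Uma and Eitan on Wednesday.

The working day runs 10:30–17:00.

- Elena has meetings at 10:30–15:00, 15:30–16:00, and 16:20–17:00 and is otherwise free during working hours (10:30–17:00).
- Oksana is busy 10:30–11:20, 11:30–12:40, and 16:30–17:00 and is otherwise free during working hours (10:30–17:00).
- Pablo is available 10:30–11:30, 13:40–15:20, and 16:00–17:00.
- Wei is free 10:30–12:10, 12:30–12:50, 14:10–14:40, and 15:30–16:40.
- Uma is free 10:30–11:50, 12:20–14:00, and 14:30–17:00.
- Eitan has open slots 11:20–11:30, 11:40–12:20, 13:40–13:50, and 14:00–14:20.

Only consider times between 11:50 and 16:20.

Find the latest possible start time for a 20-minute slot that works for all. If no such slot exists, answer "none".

Elena free within 10:30–17:00: 15:00–15:30, 16:00–16:20.
Oksana free within 10:30–17:00: 11:20–11:30, 12:40–16:30.
Elena ∩ Oksana: 15:00–15:30, 16:00–16:20.
Elena ∩ Oksana ∩ Pablo: 15:00–15:20, 16:00–16:20.
Elena ∩ Oksana ∩ Pablo ∩ Wei: 16:00–16:20.
Elena ∩ Oksana ∩ Pablo ∩ Wei ∩ Uma: 16:00–16:20.
Elena ∩ Oksana ∩ Pablo ∩ Wei ∩ Uma ∩ Eitan: (none).
Restricted to 11:50–16:20: (none).
Windows ≥ 20 min: (none).

none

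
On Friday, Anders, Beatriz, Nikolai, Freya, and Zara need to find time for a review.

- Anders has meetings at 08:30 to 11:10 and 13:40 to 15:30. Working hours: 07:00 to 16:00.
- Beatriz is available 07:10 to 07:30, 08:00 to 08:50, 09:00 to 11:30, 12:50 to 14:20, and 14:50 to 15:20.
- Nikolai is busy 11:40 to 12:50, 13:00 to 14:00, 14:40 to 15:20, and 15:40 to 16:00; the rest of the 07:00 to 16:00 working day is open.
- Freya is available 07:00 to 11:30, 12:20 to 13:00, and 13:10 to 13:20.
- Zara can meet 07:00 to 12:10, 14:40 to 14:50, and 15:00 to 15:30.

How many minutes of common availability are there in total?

Anders free within 07:00–16:00: 07:00–08:30, 11:10–13:40, 15:30–16:00.
Nikolai free within 07:00–16:00: 07:00–11:40, 12:50–13:00, 14:00–14:40, 15:20–15:40.
Anders ∩ Beatriz: 07:10–07:30, 08:00–08:30, 11:10–11:30, 12:50–13:40.
Anders ∩ Beatriz ∩ Nikolai: 07:10–07:30, 08:00–08:30, 11:10–11:30, 12:50–13:00.
Anders ∩ Beatriz ∩ Nikolai ∩ Freya: 07:10–07:30, 08:00–08:30, 11:10–11:30, 12:50–13:00.
Anders ∩ Beatriz ∩ Nikolai ∩ Freya ∩ Zara: 07:10–07:30, 08:00–08:30, 11:10–11:30.
Total common minutes: 20 + 30 + 20 = 70.

70 minutes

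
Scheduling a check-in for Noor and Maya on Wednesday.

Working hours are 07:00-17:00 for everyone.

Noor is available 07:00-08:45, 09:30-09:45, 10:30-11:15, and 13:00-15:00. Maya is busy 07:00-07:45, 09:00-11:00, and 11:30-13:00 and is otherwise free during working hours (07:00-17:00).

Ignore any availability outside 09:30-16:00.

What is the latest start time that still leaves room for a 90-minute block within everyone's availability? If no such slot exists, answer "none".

13:30

Maya free within 07:00–17:00: 07:45–09:00, 11:00–11:30, 13:00–17:00.
Noor ∩ Maya: 07:45–08:45, 11:00–11:15, 13:00–15:00.
Restricted to 09:30–16:00: 11:00–11:15, 13:00–15:00.
Windows ≥ 90 min: 13:00–15:00.
Latest start in the last window 13:00–15:00 is 15:00 − 90 min = 13:30.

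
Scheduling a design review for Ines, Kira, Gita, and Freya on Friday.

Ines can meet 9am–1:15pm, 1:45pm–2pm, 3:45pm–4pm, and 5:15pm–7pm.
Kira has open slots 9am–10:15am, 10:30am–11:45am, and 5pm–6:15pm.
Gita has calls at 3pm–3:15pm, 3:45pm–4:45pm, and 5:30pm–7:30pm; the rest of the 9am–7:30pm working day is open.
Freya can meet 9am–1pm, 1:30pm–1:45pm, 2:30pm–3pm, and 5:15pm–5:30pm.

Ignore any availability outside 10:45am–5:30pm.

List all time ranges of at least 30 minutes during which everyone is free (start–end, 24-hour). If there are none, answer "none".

10:45–11:45

Gita free within 09:00–19:30: 09:00–15:00, 15:15–15:45, 16:45–17:30.
Ines ∩ Kira: 09:00–10:15, 10:30–11:45, 17:15–18:15.
Ines ∩ Kira ∩ Gita: 09:00–10:15, 10:30–11:45, 17:15–17:30.
Ines ∩ Kira ∩ Gita ∩ Freya: 09:00–10:15, 10:30–11:45, 17:15–17:30.
Restricted to 10:45–17:30: 10:45–11:45, 17:15–17:30.
Windows ≥ 30 min: 10:45–11:45.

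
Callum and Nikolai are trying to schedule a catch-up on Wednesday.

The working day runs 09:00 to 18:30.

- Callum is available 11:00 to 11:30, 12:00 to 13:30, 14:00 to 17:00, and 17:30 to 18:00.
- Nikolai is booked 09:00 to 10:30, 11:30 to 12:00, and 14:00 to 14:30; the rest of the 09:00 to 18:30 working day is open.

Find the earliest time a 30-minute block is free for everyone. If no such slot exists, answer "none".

11:00

Nikolai free within 09:00–18:30: 10:30–11:30, 12:00–14:00, 14:30–18:30.
Callum ∩ Nikolai: 11:00–11:30, 12:00–13:30, 14:30–17:00, 17:30–18:00.
Windows ≥ 30 min: 11:00–11:30, 12:00–13:30, 14:30–17:00, 17:30–18:00.
Earliest such window starts at 11:00.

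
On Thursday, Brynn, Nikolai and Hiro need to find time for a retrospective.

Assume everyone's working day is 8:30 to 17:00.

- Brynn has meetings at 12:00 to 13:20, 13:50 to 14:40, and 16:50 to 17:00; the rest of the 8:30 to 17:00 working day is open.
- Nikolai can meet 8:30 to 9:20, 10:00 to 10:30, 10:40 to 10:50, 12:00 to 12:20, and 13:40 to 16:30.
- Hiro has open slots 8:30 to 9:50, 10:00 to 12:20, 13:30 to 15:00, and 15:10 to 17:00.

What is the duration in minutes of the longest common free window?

80 minutes

Brynn free within 08:30–17:00: 08:30–12:00, 13:20–13:50, 14:40–16:50.
Brynn ∩ Nikolai: 08:30–09:20, 10:00–10:30, 10:40–10:50, 13:40–13:50, 14:40–16:30.
Brynn ∩ Nikolai ∩ Hiro: 08:30–09:20, 10:00–10:30, 10:40–10:50, 13:40–13:50, 14:40–15:00, 15:10–16:30.
Common window lengths: 50, 30, 10, 10, 20, 80 min; longest is 80.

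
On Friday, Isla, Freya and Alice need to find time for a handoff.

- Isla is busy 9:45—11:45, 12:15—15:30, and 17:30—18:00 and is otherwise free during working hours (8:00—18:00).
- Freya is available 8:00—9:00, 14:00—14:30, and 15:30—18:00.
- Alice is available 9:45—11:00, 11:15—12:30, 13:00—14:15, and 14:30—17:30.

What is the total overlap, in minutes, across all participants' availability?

120 minutes

Isla free within 08:00–18:00: 08:00–09:45, 11:45–12:15, 15:30–17:30.
Isla ∩ Freya: 08:00–09:00, 15:30–17:30.
Isla ∩ Freya ∩ Alice: 15:30–17:30.
Total common minutes: 120.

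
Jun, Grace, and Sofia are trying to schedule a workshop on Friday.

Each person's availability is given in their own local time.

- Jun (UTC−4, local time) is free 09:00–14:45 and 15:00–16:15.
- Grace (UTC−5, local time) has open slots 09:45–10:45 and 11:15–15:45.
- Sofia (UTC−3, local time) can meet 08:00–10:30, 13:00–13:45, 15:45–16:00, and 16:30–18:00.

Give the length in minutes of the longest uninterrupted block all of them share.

45 minutes

Jun → UTC: 13:00–18:45, 19:00–20:15.
Grace → UTC: 14:45–15:45, 16:15–20:45.
Sofia → UTC: 11:00–13:30, 16:00–16:45, 18:45–19:00, 19:30–21:00.
Jun ∩ Grace: 14:45–15:45, 16:15–18:45, 19:00–20:15.
Jun ∩ Grace ∩ Sofia: 16:15–16:45, 19:30–20:15.
Common window lengths: 30, 45 min; longest is 45.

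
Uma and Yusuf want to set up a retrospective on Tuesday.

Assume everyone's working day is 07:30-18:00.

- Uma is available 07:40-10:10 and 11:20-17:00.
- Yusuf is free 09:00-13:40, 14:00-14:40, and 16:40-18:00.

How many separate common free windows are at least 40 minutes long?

3

Uma ∩ Yusuf: 09:00–10:10, 11:20–13:40, 14:00–14:40, 16:40–17:00.
Windows ≥ 40 min: 09:00–10:10, 11:20–13:40, 14:00–14:40.
That's 3 windows.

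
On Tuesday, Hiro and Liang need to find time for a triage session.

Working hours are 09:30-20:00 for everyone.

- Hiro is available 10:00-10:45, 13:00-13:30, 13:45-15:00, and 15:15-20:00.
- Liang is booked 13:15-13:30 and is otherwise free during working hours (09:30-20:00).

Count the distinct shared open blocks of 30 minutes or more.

Liang free within 09:30–20:00: 09:30–13:15, 13:30–20:00.
Hiro ∩ Liang: 10:00–10:45, 13:00–13:15, 13:45–15:00, 15:15–20:00.
Windows ≥ 30 min: 10:00–10:45, 13:45–15:00, 15:15–20:00.
That's 3 windows.

3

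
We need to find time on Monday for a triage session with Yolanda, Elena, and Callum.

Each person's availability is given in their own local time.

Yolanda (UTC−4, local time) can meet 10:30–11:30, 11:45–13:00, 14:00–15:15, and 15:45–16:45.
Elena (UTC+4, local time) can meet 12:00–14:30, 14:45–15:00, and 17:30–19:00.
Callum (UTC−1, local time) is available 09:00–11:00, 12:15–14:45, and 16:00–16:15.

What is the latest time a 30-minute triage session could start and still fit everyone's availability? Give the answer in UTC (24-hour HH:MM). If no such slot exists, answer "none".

Yolanda → UTC: 14:30–15:30, 15:45–17:00, 18:00–19:15, 19:45–20:45.
Elena → UTC: 08:00–10:30, 10:45–11:00, 13:30–15:00.
Callum → UTC: 10:00–12:00, 13:15–15:45, 17:00–17:15.
Yolanda ∩ Elena: 14:30–15:00.
Yolanda ∩ Elena ∩ Callum: 14:30–15:00.
Windows ≥ 30 min: 14:30–15:00.
Latest start in the last window 14:30–15:00 is 15:00 − 30 min = 14:30.

14:30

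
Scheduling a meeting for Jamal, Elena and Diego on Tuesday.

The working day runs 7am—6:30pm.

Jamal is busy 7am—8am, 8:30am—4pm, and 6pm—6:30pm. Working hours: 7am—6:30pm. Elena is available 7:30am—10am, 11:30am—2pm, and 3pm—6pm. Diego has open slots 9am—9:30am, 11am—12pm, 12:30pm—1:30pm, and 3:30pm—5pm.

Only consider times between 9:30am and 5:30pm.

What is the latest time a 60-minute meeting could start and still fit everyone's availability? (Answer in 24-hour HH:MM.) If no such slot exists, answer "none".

Jamal free within 07:00–18:30: 08:00–08:30, 16:00–18:00.
Jamal ∩ Elena: 08:00–08:30, 16:00–18:00.
Jamal ∩ Elena ∩ Diego: 16:00–17:00.
Restricted to 09:30–17:30: 16:00–17:00.
Windows ≥ 60 min: 16:00–17:00.
Latest start in the last window 16:00–17:00 is 17:00 − 60 min = 16:00.

16:00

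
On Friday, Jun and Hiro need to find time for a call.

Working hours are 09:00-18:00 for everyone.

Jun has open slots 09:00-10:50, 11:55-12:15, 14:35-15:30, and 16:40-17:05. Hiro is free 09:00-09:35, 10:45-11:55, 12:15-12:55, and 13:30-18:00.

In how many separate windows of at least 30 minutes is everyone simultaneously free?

Jun ∩ Hiro: 09:00–09:35, 10:45–10:50, 14:35–15:30, 16:40–17:05.
Windows ≥ 30 min: 09:00–09:35, 14:35–15:30.
That's 2 windows.

2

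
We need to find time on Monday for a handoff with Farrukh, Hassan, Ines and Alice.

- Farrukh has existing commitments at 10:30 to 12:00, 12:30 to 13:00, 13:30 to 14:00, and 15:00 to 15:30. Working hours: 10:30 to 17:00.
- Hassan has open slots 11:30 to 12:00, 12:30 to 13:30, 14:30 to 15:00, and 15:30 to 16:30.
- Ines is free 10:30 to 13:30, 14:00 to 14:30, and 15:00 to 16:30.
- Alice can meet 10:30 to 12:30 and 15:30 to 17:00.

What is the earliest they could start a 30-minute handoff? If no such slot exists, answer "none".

15:30

Farrukh free within 10:30–17:00: 12:00–12:30, 13:00–13:30, 14:00–15:00, 15:30–17:00.
Farrukh ∩ Hassan: 13:00–13:30, 14:30–15:00, 15:30–16:30.
Farrukh ∩ Hassan ∩ Ines: 13:00–13:30, 15:30–16:30.
Farrukh ∩ Hassan ∩ Ines ∩ Alice: 15:30–16:30.
Windows ≥ 30 min: 15:30–16:30.
Earliest such window starts at 15:30.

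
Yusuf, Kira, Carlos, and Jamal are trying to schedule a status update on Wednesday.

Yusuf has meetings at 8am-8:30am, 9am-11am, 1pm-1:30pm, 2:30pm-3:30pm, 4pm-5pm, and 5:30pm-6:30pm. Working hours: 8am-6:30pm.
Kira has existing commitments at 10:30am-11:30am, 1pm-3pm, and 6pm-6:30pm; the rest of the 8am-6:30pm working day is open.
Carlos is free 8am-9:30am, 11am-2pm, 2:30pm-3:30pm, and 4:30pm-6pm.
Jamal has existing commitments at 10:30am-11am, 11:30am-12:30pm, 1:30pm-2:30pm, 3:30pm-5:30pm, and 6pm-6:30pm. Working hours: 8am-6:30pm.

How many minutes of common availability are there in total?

Yusuf free within 08:00–18:30: 08:30–09:00, 11:00–13:00, 13:30–14:30, 15:30–16:00, 17:00–17:30.
Kira free within 08:00–18:30: 08:00–10:30, 11:30–13:00, 15:00–18:00.
Jamal free within 08:00–18:30: 08:00–10:30, 11:00–11:30, 12:30–13:30, 14:30–15:30, 17:30–18:00.
Yusuf ∩ Kira: 08:30–09:00, 11:30–13:00, 15:30–16:00, 17:00–17:30.
Yusuf ∩ Kira ∩ Carlos: 08:30–09:00, 11:30–13:00, 17:00–17:30.
Yusuf ∩ Kira ∩ Carlos ∩ Jamal: 08:30–09:00, 12:30–13:00.
Total common minutes: 30 + 30 = 60.

60 minutes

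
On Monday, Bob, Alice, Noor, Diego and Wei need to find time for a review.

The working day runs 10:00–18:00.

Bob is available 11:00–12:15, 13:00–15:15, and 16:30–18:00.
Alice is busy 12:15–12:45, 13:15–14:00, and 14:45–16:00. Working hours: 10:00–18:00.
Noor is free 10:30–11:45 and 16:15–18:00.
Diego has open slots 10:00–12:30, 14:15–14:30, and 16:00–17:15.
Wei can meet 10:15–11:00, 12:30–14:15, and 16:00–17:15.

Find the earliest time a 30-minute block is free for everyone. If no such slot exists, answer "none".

16:30

Alice free within 10:00–18:00: 10:00–12:15, 12:45–13:15, 14:00–14:45, 16:00–18:00.
Bob ∩ Alice: 11:00–12:15, 13:00–13:15, 14:00–14:45, 16:30–18:00.
Bob ∩ Alice ∩ Noor: 11:00–11:45, 16:30–18:00.
Bob ∩ Alice ∩ Noor ∩ Diego: 11:00–11:45, 16:30–17:15.
Bob ∩ Alice ∩ Noor ∩ Diego ∩ Wei: 16:30–17:15.
Windows ≥ 30 min: 16:30–17:15.
Earliest such window starts at 16:30.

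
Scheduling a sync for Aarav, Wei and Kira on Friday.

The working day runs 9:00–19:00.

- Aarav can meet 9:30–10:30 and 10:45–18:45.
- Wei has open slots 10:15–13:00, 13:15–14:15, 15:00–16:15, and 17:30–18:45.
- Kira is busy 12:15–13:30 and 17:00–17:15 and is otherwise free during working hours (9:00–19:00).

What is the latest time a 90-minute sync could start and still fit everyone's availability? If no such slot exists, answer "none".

Kira free within 09:00–19:00: 09:00–12:15, 13:30–17:00, 17:15–19:00.
Aarav ∩ Wei: 10:15–10:30, 10:45–13:00, 13:15–14:15, 15:00–16:15, 17:30–18:45.
Aarav ∩ Wei ∩ Kira: 10:15–10:30, 10:45–12:15, 13:30–14:15, 15:00–16:15, 17:30–18:45.
Windows ≥ 90 min: 10:45–12:15.
Latest start in the last window 10:45–12:15 is 12:15 − 90 min = 10:45.

10:45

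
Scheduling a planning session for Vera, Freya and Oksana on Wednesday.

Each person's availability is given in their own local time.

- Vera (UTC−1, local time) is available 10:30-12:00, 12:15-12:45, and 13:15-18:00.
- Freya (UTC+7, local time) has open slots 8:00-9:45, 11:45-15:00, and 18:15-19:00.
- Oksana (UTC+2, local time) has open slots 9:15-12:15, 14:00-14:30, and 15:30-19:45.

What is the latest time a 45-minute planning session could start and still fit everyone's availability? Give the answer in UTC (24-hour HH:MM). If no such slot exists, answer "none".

none

Vera → UTC: 11:30–13:00, 13:15–13:45, 14:15–19:00.
Freya → UTC: 01:00–02:45, 04:45–08:00, 11:15–12:00.
Oksana → UTC: 07:15–10:15, 12:00–12:30, 13:30–17:45.
Vera ∩ Freya: 11:30–12:00.
Vera ∩ Freya ∩ Oksana: (none).
Windows ≥ 45 min: (none).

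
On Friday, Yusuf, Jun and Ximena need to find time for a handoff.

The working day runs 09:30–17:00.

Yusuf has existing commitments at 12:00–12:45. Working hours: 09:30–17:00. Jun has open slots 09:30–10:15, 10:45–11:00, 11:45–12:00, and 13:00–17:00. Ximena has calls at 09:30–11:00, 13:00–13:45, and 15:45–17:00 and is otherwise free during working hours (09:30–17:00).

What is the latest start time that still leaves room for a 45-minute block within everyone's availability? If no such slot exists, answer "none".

Yusuf free within 09:30–17:00: 09:30–12:00, 12:45–17:00.
Ximena free within 09:30–17:00: 11:00–13:00, 13:45–15:45.
Yusuf ∩ Jun: 09:30–10:15, 10:45–11:00, 11:45–12:00, 13:00–17:00.
Yusuf ∩ Jun ∩ Ximena: 11:45–12:00, 13:45–15:45.
Windows ≥ 45 min: 13:45–15:45.
Latest start in the last window 13:45–15:45 is 15:45 − 45 min = 15:00.

15:00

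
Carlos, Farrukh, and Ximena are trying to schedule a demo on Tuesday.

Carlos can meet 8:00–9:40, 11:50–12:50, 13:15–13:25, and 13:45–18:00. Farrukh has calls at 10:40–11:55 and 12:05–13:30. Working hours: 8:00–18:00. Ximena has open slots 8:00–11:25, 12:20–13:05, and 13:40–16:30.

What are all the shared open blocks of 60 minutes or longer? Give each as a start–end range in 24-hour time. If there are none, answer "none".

Farrukh free within 08:00–18:00: 08:00–10:40, 11:55–12:05, 13:30–18:00.
Carlos ∩ Farrukh: 08:00–09:40, 11:55–12:05, 13:45–18:00.
Carlos ∩ Farrukh ∩ Ximena: 08:00–09:40, 13:45–16:30.
Windows ≥ 60 min: 08:00–09:40, 13:45–16:30.

08:00–09:40, 13:45–16:30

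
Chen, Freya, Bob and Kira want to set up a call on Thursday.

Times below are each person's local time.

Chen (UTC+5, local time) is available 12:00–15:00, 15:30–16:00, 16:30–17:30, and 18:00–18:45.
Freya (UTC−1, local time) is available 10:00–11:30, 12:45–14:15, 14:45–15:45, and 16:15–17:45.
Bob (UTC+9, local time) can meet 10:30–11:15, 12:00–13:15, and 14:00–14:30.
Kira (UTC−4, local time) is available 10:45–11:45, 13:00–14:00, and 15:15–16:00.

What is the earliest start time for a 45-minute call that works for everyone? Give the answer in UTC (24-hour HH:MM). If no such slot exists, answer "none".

none

Chen → UTC: 07:00–10:00, 10:30–11:00, 11:30–12:30, 13:00–13:45.
Freya → UTC: 11:00–12:30, 13:45–15:15, 15:45–16:45, 17:15–18:45.
Bob → UTC: 01:30–02:15, 03:00–04:15, 05:00–05:30.
Kira → UTC: 14:45–15:45, 17:00–18:00, 19:15–20:00.
Chen ∩ Freya: 11:30–12:30.
Chen ∩ Freya ∩ Bob: (none).
Chen ∩ Freya ∩ Bob ∩ Kira: (none).
Windows ≥ 45 min: (none).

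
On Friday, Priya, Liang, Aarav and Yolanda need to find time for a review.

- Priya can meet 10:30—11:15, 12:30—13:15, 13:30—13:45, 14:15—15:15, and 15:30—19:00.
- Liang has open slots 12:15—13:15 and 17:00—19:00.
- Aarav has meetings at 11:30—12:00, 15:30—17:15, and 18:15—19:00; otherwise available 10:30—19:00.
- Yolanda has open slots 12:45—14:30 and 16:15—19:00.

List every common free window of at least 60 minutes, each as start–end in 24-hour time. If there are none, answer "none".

17:15–18:15

Aarav free within 10:30–19:00: 10:30–11:30, 12:00–15:30, 17:15–18:15.
Priya ∩ Liang: 12:30–13:15, 17:00–19:00.
Priya ∩ Liang ∩ Aarav: 12:30–13:15, 17:15–18:15.
Priya ∩ Liang ∩ Aarav ∩ Yolanda: 12:45–13:15, 17:15–18:15.
Windows ≥ 60 min: 17:15–18:15.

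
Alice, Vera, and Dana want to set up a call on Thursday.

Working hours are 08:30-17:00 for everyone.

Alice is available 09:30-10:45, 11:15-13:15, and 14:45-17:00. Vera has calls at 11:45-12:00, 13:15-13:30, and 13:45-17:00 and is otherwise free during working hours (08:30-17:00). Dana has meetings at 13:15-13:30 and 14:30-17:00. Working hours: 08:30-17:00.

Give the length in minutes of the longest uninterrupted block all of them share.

75 minutes

Vera free within 08:30–17:00: 08:30–11:45, 12:00–13:15, 13:30–13:45.
Dana free within 08:30–17:00: 08:30–13:15, 13:30–14:30.
Alice ∩ Vera: 09:30–10:45, 11:15–11:45, 12:00–13:15.
Alice ∩ Vera ∩ Dana: 09:30–10:45, 11:15–11:45, 12:00–13:15.
Common window lengths: 75, 30, 75 min; longest is 75.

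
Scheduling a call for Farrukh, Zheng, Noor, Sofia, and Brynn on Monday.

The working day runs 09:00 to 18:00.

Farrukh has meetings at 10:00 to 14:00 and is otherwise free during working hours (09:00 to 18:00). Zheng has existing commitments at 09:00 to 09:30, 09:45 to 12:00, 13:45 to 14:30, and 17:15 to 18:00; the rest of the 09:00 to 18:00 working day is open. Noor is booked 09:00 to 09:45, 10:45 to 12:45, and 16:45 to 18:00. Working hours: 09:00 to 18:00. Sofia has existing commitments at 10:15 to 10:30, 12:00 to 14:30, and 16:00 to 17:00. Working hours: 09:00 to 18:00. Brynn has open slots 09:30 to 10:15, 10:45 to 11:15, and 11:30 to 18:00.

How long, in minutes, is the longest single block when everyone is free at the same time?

Farrukh free within 09:00–18:00: 09:00–10:00, 14:00–18:00.
Zheng free within 09:00–18:00: 09:30–09:45, 12:00–13:45, 14:30–17:15.
Noor free within 09:00–18:00: 09:45–10:45, 12:45–16:45.
Sofia free within 09:00–18:00: 09:00–10:15, 10:30–12:00, 14:30–16:00, 17:00–18:00.
Farrukh ∩ Zheng: 09:30–09:45, 14:30–17:15.
Farrukh ∩ Zheng ∩ Noor: 14:30–16:45.
Farrukh ∩ Zheng ∩ Noor ∩ Sofia: 14:30–16:00.
Farrukh ∩ Zheng ∩ Noor ∩ Sofia ∩ Brynn: 14:30–16:00.
Single common window of 90 minutes.

90 minutes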